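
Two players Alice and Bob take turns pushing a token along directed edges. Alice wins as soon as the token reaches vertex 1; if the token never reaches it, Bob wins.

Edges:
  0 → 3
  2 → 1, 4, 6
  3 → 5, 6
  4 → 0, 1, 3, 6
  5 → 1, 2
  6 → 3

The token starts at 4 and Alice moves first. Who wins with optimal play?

Alice

Track states (vertex, player-to-move).
A0 = {(1,Alice), (1,Bob)}
A1: add {(2,Alice), (4,Alice), (5,Alice)}.
(4,Alice) ∈ A1 ⇒ Alice forces the target.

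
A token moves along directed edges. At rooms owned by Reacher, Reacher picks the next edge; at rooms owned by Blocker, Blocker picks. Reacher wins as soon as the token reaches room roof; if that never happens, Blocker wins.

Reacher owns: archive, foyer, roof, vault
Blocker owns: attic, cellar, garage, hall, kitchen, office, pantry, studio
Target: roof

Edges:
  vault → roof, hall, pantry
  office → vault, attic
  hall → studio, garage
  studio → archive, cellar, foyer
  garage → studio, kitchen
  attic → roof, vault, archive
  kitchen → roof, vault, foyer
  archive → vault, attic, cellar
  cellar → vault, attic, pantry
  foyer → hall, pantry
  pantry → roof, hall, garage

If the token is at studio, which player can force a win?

Blocker

A0 = {roof}
A1: add {vault} — vault (Reacher) has vault→roof.
A2: add {archive} — archive (Reacher) has archive→vault.
A3: add {attic} — attic (Blocker): all of {roof, vault, archive} already in.
A4: add {office} — office (Blocker): all of {vault, attic} already in.
A5 = A4; e.g. hall (Blocker) can still go to studio. Fixed point.
studio never enters the attractor, so Blocker can avoid the target forever.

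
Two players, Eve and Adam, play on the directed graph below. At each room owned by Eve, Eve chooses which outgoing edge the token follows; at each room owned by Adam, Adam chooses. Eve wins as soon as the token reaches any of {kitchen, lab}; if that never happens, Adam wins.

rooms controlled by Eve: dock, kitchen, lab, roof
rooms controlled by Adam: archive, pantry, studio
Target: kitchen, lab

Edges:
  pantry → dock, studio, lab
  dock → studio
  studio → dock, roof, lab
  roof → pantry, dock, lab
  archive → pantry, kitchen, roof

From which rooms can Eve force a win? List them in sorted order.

kitchen, lab, roof

A0 = {kitchen, lab}
A1: add {roof} — roof (Eve) has roof→lab.
A2 = A1; e.g. pantry (Adam) can still go to dock. Fixed point.
Eve's winning region = {kitchen, lab, roof}.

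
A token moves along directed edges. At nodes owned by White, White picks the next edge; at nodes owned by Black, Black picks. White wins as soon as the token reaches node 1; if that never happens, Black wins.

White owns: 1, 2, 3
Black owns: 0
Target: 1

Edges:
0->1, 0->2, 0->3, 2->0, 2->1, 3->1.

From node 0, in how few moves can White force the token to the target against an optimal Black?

2

A0 = {1}
A1: add {2, 3} — 2 (White) has 2→1; 3 (White) has 3→1.
A2: add {0} — 0 (Black): all of {1, 2, 3} already in.
A2 = all vertices. Fixed point.
0 enters the attractor at level 2, so White can force the target in 2 moves from there.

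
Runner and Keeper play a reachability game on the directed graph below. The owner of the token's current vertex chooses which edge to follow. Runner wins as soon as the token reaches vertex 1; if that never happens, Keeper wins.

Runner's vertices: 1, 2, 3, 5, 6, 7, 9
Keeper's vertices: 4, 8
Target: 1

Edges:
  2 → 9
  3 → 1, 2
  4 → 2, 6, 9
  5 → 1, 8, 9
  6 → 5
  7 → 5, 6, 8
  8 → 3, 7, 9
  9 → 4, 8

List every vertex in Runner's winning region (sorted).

A0 = {1}
A1: add {3, 5} — 3 (Runner) has 3→1; 5 (Runner) has 5→1.
A2: add {6, 7} — 6 (Runner) has 6→5; 7 (Runner) has 7→5.
A3 = A2; e.g. 2 (Runner) has no edge into A2. Fixed point.
Runner's winning region = {1, 3, 5, 6, 7}.

1, 3, 5, 6, 7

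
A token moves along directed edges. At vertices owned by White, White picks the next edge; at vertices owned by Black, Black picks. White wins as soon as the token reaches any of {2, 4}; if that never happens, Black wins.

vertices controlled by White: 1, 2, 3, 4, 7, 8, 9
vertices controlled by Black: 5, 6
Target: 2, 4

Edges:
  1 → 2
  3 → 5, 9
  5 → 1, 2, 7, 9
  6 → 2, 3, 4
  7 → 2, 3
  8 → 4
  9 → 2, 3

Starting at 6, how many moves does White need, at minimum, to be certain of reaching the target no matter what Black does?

3

A0 = {2, 4}
A1: add {1, 7, 8, 9} — 1 (White) has 1→2; 7 (White) has 7→2; 8 (White) has 8→4; 9 (White) has 9→2.
A2: add {3, 5} — 3 (White) has 3→9; 5 (Black): all of {1, 2, 7, 9} already in.
A3: add {6} — 6 (Black): all of {2, 3, 4} already in.
A3 = all vertices. Fixed point.
6 enters the attractor at level 3, so White can force the target in 3 moves from there.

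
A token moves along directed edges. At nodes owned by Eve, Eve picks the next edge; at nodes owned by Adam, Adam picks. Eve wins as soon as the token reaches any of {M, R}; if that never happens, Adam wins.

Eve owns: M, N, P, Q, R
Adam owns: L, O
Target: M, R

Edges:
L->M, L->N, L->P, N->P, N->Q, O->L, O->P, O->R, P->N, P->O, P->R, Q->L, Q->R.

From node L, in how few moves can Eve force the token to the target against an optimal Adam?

3

A0 = {M, R}
A1: add {P, Q} — P (Eve) has P→R; Q (Eve) has Q→R.
A2: add {N} — N (Eve) has N→P.
A3: add {L} — L (Adam): all of {M, N, P} already in.
L enters the attractor at level 3, so Eve can force the target in 3 moves from there.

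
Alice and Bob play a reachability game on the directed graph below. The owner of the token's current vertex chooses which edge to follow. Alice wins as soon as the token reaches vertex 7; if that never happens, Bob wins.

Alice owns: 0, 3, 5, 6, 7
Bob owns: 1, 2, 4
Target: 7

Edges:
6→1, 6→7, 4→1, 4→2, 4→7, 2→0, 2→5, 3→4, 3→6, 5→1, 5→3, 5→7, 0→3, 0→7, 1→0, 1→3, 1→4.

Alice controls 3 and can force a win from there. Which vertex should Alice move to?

6

A0 = {7}
A1: add {0, 5, 6} — 0 (Alice) has 0→7; 5 (Alice) has 5→7; 6 (Alice) has 6→7.
A2: add {2, 3} — 2 (Bob): all of {0, 5} already in; 3 (Alice) has 3→6.
A3 = A2; e.g. 1 (Bob) can still go to 4. Fixed point.
From 3, successor 6 is in the attractor (rank 1); the other successor 4 is not.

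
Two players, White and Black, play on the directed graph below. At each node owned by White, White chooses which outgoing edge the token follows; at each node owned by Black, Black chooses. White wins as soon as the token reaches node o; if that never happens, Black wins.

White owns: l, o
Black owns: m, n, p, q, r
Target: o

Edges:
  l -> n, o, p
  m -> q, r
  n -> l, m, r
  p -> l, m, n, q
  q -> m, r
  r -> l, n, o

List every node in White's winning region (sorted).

A0 = {o}
A1: add {l} — l (White) has l→o.
A2 = A1; e.g. m (Black) can still go to q. Fixed point.
White's winning region = {l, o}.

l, o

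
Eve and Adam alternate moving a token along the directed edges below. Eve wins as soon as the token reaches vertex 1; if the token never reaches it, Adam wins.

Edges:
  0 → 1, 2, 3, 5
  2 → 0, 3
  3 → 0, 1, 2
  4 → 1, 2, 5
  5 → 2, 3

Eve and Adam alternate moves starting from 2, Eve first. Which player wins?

Adam

Track states (vertex, player-to-move).
A0 = {(1,Eve), (1,Adam)}
A1: add {(0,Eve), (3,Eve), (4,Eve)}.
A2: add {(2,Adam)}.
A3: add {(5,Eve)}.
A4 = A3; e.g. (0,Adam) stays out. (2,Eve) never enters ⇒ Adam avoids the target.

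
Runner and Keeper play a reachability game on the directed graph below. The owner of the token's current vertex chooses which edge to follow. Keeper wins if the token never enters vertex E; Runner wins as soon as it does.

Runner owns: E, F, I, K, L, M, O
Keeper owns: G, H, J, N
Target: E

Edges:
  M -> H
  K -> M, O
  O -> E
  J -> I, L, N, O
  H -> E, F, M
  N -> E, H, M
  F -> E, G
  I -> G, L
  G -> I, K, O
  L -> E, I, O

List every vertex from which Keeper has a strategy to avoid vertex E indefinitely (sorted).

H, J, M, N

A0 = {E}
A1: add {F, L, O} — F (Runner) has F→E; L (Runner) has L→E; O (Runner) has O→E.
A2: add {I, K} — I (Runner) has I→L; K (Runner) has K→O.
A3: add {G} — G (Keeper): all of {I, K, O} already in.
A4 = A3; e.g. H (Keeper) can still go to M. Fixed point.
Runner's attractor = {E, F, G, I, K, L, O}; Keeper avoids the target exactly from the complement.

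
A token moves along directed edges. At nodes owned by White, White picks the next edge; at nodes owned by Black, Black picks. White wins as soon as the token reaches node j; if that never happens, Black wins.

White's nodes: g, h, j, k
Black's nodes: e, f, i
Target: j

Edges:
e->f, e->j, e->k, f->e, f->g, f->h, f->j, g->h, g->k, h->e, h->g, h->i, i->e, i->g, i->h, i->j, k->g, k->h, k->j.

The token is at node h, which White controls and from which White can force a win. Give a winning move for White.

g

A0 = {j}
A1: add {k} — k (White) has k→j.
A2: add {g} — g (White) has g→k.
A3: add {h} — h (White) has h→g.
A4 = A3; e.g. e (Black) can still go to f. Fixed point.
From h, successor g is in the attractor (rank 2); the other successors e, i are not.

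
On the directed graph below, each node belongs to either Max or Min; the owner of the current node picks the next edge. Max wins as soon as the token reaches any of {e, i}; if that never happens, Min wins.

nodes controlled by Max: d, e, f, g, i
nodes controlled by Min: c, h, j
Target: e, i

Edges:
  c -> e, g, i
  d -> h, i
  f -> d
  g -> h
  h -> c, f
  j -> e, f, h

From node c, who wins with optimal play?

A0 = {e, i}
A1: add {d} — d (Max) has d→i.
A2: add {f} — f (Max) has f→d.
A3 = A2; e.g. c (Min) can still go to g. Fixed point.
c never enters the attractor, so Min can avoid the target forever.

Min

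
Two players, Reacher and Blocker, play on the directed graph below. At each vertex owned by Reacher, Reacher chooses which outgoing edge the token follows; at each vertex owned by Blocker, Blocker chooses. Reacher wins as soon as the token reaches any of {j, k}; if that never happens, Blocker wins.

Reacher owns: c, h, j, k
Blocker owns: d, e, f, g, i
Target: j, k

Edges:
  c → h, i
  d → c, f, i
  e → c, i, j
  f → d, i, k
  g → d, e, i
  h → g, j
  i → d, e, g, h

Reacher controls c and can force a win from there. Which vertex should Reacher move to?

h

A0 = {j, k}
A1: add {h} — h (Reacher) has h→j.
A2: add {c} — c (Reacher) has c→h.
A3 = A2; e.g. d (Blocker) can still go to f. Fixed point.
From c, successor h is in the attractor (rank 1); the other successor i is not.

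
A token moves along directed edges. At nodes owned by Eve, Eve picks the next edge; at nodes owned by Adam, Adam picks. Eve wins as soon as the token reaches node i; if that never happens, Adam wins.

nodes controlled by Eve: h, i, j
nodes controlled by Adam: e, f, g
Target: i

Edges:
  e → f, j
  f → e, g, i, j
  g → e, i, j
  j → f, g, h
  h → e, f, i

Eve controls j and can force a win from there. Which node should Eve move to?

h

A0 = {i}
A1: add {h} — h (Eve) has h→i.
A2: add {j} — j (Eve) has j→h.
A3 = A2; e.g. e (Adam) can still go to f. Fixed point.
From j, successor h is in the attractor (rank 1); the other successors f, g are not.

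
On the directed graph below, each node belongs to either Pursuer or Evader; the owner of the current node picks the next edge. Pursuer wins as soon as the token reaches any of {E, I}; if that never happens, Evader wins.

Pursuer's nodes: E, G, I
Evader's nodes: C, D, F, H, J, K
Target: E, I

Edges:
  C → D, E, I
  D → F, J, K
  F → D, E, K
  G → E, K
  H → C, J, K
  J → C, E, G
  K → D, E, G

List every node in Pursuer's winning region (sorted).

A0 = {E, I}
A1: add {G} — G (Pursuer) has G→E.
A2 = A1; e.g. C (Evader) can still go to D. Fixed point.
Pursuer's winning region = {E, G, I}.

E, G, I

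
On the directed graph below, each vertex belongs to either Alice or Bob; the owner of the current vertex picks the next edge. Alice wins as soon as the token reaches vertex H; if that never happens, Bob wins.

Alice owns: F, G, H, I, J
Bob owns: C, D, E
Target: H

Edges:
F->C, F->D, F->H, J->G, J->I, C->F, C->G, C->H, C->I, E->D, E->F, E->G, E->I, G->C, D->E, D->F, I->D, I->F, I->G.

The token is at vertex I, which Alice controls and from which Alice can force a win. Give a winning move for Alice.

A0 = {H}
A1: add {F} — F (Alice) has F→H.
A2: add {I} — I (Alice) has I→F.
A3: add {J} — J (Alice) has J→I.
A4 = A3; e.g. C (Bob) can still go to G. Fixed point.
From I, successor F is in the attractor (rank 1); the other successors D, G are not.

F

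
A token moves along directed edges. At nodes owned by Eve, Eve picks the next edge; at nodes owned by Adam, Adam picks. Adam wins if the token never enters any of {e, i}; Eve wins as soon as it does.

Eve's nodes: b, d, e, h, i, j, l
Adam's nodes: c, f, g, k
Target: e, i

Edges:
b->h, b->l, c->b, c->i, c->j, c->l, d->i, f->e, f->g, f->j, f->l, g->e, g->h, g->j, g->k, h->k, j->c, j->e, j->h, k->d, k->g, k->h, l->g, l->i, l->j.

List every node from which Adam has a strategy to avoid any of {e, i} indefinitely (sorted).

f, g, h, k

A0 = {e, i}
A1: add {d, j, l} — d (Eve) has d→i; j (Eve) has j→e; l (Eve) has l→i.
A2: add {b} — b (Eve) has b→l.
A3: add {c} — c (Adam): all of {b, i, j, l} already in.
A4 = A3; e.g. f (Adam) can still go to g. Fixed point.
Eve's attractor = {b, c, d, e, i, j, l}; Adam avoids the target exactly from the complement.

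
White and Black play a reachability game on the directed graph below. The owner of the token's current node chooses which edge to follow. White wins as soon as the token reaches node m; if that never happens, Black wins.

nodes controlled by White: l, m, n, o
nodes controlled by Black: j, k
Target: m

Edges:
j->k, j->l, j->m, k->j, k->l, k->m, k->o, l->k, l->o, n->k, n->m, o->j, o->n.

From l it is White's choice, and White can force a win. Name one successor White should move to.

A0 = {m}
A1: add {n} — n (White) has n→m.
A2: add {o} — o (White) has o→n.
A3: add {l} — l (White) has l→o.
A4 = A3; e.g. j (Black) can still go to k. Fixed point.
From l, successor o is in the attractor (rank 2); the other successor k is not.

o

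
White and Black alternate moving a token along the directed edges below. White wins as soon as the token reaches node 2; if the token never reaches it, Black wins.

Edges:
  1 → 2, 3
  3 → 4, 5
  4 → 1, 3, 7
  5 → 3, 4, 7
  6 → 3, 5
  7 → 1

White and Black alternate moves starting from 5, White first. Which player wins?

Track states (vertex, player-to-move).
A0 = {(2,White), (2,Black)}
A1: add {(1,White)}.
A2: add {(7,Black)}.
A3: add {(4,White), (5,White)}.
(5,White) ∈ A3 ⇒ White forces the target.

White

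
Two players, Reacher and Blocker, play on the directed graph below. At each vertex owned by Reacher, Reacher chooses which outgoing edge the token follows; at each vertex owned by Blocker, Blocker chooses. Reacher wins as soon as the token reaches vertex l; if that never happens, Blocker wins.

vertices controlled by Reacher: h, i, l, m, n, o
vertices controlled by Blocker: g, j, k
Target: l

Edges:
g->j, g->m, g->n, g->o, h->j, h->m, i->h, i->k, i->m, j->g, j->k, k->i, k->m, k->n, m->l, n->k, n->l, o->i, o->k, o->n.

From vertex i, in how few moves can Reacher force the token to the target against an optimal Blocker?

A0 = {l}
A1: add {m, n} — m (Reacher) has m→l; n (Reacher) has n→l.
A2: add {h, i, o} — h (Reacher) has h→m; i (Reacher) has i→m; o (Reacher) has o→n.
i enters the attractor at level 2, so Reacher can force the target in 2 moves from there.

2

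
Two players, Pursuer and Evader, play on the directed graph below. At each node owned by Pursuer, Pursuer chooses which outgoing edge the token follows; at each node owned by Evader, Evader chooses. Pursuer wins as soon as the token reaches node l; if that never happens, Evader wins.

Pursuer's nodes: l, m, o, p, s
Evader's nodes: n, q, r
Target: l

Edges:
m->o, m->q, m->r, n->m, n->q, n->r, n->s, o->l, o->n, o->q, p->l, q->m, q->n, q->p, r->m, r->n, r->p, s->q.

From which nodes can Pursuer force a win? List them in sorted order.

l, m, o, p

A0 = {l}
A1: add {o, p} — o (Pursuer) has o→l; p (Pursuer) has p→l.
A2: add {m} — m (Pursuer) has m→o.
A3 = A2; e.g. n (Evader) can still go to q. Fixed point.
Pursuer's winning region = {l, m, o, p}.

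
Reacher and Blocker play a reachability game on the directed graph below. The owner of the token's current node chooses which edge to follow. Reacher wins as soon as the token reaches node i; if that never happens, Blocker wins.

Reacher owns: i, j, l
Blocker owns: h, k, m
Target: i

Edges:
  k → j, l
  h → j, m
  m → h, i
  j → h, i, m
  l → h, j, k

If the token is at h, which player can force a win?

A0 = {i}
A1: add {j} — j (Reacher) has j→i.
A2: add {l} — l (Reacher) has l→j.
A3: add {k} — k (Blocker): all of {j, l} already in.
A4 = A3; e.g. h (Blocker) can still go to m. Fixed point.
h never enters the attractor, so Blocker can avoid the target forever.

Blocker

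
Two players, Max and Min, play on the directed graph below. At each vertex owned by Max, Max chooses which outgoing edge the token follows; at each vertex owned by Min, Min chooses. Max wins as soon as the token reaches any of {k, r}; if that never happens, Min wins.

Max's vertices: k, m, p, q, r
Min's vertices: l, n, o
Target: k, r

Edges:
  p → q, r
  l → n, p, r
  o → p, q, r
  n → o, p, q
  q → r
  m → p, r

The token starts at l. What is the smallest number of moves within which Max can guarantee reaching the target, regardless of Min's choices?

4

A0 = {k, r}
A1: add {m, p, q} — m (Max) has m→r; p (Max) has p→r; q (Max) has q→r.
A2: add {o} — o (Min): all of {p, q, r} already in.
A3: add {n} — n (Min): all of {o, p, q} already in.
A4: add {l} — l (Min): all of {n, p, r} already in.
A4 = all vertices. Fixed point.
l enters the attractor at level 4, so Max can force the target in 4 moves from there.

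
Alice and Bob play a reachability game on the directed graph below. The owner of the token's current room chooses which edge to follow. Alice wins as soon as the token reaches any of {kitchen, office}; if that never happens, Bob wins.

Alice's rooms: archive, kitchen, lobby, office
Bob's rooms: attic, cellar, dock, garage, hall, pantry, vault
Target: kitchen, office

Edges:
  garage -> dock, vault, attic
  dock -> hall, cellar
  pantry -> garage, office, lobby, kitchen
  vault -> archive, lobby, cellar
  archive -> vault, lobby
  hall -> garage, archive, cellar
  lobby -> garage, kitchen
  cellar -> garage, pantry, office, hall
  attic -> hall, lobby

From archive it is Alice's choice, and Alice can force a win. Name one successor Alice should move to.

lobby

A0 = {kitchen, office}
A1: add {lobby} — lobby (Alice) has lobby→kitchen.
A2: add {archive} — archive (Alice) has archive→lobby.
A3 = A2; e.g. garage (Bob) can still go to dock. Fixed point.
From archive, successor lobby is in the attractor (rank 1); the other successor vault is not.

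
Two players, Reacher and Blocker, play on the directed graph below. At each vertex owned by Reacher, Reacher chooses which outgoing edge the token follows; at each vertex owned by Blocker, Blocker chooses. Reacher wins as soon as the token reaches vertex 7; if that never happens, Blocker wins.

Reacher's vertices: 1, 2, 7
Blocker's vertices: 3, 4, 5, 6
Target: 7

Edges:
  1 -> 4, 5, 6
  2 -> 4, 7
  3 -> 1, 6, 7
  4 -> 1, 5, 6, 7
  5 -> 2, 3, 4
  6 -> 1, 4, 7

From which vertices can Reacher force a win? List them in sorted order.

2, 7

A0 = {7}
A1: add {2} — 2 (Reacher) has 2→7.
A2 = A1; e.g. 1 (Reacher) has no edge into A1. Fixed point.
Reacher's winning region = {2, 7}.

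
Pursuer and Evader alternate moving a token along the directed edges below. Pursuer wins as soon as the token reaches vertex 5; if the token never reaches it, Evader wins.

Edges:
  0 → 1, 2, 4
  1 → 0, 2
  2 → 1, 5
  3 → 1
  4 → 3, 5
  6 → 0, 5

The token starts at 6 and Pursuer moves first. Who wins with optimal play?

Track states (vertex, player-to-move).
A0 = {(5,Pursuer), (5,Evader)}
A1: add {(2,Pursuer), (4,Pursuer), (6,Pursuer)}.
(6,Pursuer) ∈ A1 ⇒ Pursuer forces the target.

Pursuer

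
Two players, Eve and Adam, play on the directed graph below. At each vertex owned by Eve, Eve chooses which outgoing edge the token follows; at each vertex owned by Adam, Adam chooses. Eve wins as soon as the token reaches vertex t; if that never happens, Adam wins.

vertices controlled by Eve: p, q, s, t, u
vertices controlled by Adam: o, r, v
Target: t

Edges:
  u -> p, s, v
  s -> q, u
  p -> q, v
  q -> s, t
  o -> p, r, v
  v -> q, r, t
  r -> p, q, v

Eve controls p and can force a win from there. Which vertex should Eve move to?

A0 = {t}
A1: add {q} — q (Eve) has q→t.
A2: add {p, s} — p (Eve) has p→q; s (Eve) has s→q.
A3: add {u} — u (Eve) has u→p.
A4 = A3; e.g. o (Adam) can still go to r. Fixed point.
From p, successor q is in the attractor (rank 1); the other successor v is not.

q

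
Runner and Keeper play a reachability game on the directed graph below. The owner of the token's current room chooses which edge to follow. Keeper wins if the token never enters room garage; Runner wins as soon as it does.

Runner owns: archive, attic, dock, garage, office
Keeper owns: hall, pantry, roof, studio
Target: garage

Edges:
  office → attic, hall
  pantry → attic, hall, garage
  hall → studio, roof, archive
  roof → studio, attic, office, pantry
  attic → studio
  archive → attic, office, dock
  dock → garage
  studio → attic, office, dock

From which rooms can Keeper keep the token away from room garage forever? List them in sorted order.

attic, hall, office, pantry, roof, studio

A0 = {garage}
A1: add {dock} — dock (Runner) has dock→garage.
A2: add {archive} — archive (Runner) has archive→dock.
A3 = A2; e.g. studio (Keeper) can still go to attic. Fixed point.
Runner's attractor = {archive, dock, garage}; Keeper avoids the target exactly from the complement.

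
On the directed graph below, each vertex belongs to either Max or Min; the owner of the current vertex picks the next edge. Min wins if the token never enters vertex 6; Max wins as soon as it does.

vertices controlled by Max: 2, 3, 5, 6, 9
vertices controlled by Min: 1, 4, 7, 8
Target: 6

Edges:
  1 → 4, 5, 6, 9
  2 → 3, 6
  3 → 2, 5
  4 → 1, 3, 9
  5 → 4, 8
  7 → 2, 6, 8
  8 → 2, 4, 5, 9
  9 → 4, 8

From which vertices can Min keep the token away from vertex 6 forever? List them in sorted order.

A0 = {6}
A1: add {2} — 2 (Max) has 2→6.
A2: add {3} — 3 (Max) has 3→2.
A3 = A2; e.g. 1 (Min) can still go to 4. Fixed point.
Max's attractor = {2, 3, 6}; Min avoids the target exactly from the complement.

1, 4, 5, 7, 8, 9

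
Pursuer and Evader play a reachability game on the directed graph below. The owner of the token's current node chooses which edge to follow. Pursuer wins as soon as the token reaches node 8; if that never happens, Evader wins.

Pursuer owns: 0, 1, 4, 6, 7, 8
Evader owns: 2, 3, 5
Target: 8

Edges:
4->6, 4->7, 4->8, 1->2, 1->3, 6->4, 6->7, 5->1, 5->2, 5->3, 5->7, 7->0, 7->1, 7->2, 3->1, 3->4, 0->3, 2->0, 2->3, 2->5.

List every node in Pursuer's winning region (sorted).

A0 = {8}
A1: add {4} — 4 (Pursuer) has 4→8.
A2: add {6} — 6 (Pursuer) has 6→4.
A3 = A2; e.g. 0 (Pursuer) has no edge into A2. Fixed point.
Pursuer's winning region = {4, 6, 8}.

4, 6, 8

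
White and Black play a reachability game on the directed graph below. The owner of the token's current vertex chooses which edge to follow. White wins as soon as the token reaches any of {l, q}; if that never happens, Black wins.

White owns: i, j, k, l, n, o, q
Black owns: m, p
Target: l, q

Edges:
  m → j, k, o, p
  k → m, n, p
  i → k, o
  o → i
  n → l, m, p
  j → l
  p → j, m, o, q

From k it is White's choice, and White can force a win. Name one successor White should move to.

A0 = {l, q}
A1: add {j, n} — j (White) has j→l; n (White) has n→l.
A2: add {k} — k (White) has k→n.
A3: add {i} — i (White) has i→k.
A4: add {o} — o (White) has o→i.
A5 = A4; e.g. m (Black) can still go to p. Fixed point.
From k, successor n is in the attractor (rank 1); the other successors m, p are not.

n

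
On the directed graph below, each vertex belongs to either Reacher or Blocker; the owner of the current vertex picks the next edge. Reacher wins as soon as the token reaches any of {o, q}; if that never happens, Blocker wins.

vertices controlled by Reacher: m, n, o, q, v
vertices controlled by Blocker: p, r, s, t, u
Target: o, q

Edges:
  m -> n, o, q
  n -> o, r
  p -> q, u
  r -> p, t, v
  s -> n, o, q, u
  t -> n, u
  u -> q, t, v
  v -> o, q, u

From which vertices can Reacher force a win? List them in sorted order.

m, n, o, q, v

A0 = {o, q}
A1: add {m, n, v} — m (Reacher) has m→o; n (Reacher) has n→o; v (Reacher) has v→o.
A2 = A1; e.g. p (Blocker) can still go to u. Fixed point.
Reacher's winning region = {m, n, o, q, v}.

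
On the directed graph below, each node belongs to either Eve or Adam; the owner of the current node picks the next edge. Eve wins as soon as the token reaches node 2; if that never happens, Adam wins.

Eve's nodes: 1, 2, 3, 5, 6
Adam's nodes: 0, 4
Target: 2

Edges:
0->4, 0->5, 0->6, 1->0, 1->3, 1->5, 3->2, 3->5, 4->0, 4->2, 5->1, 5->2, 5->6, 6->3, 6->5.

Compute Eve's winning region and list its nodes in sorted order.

A0 = {2}
A1: add {3, 5} — 3 (Eve) has 3→2; 5 (Eve) has 5→2.
A2: add {1, 6} — 1 (Eve) has 1→3; 6 (Eve) has 6→3.
A3 = A2; e.g. 0 (Adam) can still go to 4. Fixed point.
Eve's winning region = {1, 2, 3, 5, 6}.

1, 2, 3, 5, 6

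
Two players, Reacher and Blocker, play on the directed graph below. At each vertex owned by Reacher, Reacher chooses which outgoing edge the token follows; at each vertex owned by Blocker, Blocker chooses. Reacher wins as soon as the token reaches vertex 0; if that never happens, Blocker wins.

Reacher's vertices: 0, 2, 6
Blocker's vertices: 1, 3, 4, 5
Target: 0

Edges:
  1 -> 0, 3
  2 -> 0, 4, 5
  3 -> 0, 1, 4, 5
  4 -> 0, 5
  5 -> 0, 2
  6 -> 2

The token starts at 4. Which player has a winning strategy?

Reacher

A0 = {0}
A1: add {2} — 2 (Reacher) has 2→0.
A2: add {5, 6} — 5 (Blocker): all of {0, 2} already in; 6 (Reacher) has 6→2.
A3: add {4} — 4 (Blocker): all of {0, 5} already in.
A4 = A3; e.g. 1 (Blocker) can still go to 3. Fixed point.
4 ∈ A3, so Reacher can force the target.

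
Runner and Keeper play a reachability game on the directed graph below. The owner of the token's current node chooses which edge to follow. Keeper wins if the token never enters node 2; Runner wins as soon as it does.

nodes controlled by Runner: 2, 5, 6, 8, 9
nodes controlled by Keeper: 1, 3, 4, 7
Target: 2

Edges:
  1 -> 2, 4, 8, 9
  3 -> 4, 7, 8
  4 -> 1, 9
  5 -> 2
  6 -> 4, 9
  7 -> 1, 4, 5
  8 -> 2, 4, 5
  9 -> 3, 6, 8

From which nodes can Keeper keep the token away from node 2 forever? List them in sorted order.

A0 = {2}
A1: add {5, 8} — 5 (Runner) has 5→2; 8 (Runner) has 8→2.
A2: add {9} — 9 (Runner) has 9→8.
A3: add {6} — 6 (Runner) has 6→9.
A4 = A3; e.g. 1 (Keeper) can still go to 4. Fixed point.
Runner's attractor = {2, 5, 6, 8, 9}; Keeper avoids the target exactly from the complement.

1, 3, 4, 7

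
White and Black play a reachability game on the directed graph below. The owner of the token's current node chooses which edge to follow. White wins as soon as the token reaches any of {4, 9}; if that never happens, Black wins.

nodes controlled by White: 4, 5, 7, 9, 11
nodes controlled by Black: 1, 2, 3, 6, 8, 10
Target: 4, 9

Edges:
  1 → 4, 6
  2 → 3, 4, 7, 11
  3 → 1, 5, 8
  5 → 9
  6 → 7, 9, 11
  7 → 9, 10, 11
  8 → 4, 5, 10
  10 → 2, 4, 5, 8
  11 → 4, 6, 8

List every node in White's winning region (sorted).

A0 = {4, 9}
A1: add {5, 7, 11} — 5 (White) has 5→9; 7 (White) has 7→9; 11 (White) has 11→4.
A2: add {6} — 6 (Black): all of {7, 9, 11} already in.
A3: add {1} — 1 (Black): all of {4, 6} already in.
A4 = A3; e.g. 2 (Black) can still go to 3. Fixed point.
White's winning region = {1, 4, 5, 6, 7, 9, 11}.

1, 4, 5, 6, 7, 9, 11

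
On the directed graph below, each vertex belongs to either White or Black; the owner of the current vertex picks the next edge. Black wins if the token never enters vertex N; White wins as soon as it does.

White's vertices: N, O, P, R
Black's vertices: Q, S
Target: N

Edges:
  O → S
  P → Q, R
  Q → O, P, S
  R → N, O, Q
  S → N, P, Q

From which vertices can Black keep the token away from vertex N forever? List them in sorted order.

O, Q, S

A0 = {N}
A1: add {R} — R (White) has R→N.
A2: add {P} — P (White) has P→R.
A3 = A2; e.g. O (White) has no edge into A2. Fixed point.
White's attractor = {N, P, R}; Black avoids the target exactly from the complement.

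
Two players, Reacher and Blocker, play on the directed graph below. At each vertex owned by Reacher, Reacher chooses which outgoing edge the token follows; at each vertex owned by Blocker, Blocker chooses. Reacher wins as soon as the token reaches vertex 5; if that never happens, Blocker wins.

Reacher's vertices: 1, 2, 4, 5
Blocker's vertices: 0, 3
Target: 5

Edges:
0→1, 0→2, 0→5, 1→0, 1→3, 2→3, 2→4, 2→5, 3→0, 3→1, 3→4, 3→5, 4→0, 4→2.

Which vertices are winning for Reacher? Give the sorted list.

A0 = {5}
A1: add {2} — 2 (Reacher) has 2→5.
A2: add {4} — 4 (Reacher) has 4→2.
A3 = A2; e.g. 0 (Blocker) can still go to 1. Fixed point.
Reacher's winning region = {2, 4, 5}.

2, 4, 5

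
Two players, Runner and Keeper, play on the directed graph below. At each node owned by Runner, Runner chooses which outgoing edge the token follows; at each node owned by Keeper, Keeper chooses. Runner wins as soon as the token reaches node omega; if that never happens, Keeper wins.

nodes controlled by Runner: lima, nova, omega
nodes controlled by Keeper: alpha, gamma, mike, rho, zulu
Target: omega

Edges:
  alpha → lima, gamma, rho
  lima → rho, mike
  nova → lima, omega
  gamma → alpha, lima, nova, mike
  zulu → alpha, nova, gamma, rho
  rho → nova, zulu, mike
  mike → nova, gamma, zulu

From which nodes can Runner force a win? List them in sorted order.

nova, omega

A0 = {omega}
A1: add {nova} — nova (Runner) has nova→omega.
A2 = A1; e.g. alpha (Keeper) can still go to lima. Fixed point.
Runner's winning region = {nova, omega}.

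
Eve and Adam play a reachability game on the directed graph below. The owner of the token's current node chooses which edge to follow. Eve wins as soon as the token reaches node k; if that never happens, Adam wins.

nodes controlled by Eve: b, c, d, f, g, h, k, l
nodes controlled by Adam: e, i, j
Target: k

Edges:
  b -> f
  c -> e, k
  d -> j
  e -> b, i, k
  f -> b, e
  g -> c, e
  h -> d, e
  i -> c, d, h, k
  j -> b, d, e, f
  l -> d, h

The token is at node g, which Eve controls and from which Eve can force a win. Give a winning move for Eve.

c

A0 = {k}
A1: add {c} — c (Eve) has c→k.
A2: add {g} — g (Eve) has g→c.
A3 = A2; e.g. b (Eve) has no edge into A2. Fixed point.
From g, successor c is in the attractor (rank 1); the other successor e is not.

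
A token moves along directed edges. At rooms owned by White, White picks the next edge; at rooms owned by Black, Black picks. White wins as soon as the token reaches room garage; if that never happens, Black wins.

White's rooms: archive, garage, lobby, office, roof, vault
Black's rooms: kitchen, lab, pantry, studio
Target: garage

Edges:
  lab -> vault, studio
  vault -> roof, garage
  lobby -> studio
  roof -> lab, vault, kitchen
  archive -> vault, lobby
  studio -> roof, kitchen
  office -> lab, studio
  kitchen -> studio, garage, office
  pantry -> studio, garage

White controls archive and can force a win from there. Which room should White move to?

A0 = {garage}
A1: add {vault} — vault (White) has vault→garage.
A2: add {archive, roof} — roof (White) has roof→vault; archive (White) has archive→vault.
A3 = A2; e.g. lab (Black) can still go to studio. Fixed point.
From archive, successor vault is in the attractor (rank 1); the other successor lobby is not.

vault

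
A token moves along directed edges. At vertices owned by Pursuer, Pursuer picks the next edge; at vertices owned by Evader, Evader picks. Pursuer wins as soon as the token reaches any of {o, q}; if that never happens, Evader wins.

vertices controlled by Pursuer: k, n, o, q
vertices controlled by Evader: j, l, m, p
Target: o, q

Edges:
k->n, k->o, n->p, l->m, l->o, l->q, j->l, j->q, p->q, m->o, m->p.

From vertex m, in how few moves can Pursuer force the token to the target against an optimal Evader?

2

A0 = {o, q}
A1: add {k, p} — k (Pursuer) has k→o; p (Evader): all of {q} already in.
A2: add {m, n} — m (Evader): all of {o, p} already in; n (Pursuer) has n→p.
m enters the attractor at level 2, so Pursuer can force the target in 2 moves from there.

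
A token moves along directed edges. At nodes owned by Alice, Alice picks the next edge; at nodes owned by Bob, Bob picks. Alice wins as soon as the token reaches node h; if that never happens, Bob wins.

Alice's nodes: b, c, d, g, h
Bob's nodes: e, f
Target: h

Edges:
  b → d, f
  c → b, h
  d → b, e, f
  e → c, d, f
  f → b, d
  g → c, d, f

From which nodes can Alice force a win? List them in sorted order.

A0 = {h}
A1: add {c} — c (Alice) has c→h.
A2: add {g} — g (Alice) has g→c.
A3 = A2; e.g. b (Alice) has no edge into A2. Fixed point.
Alice's winning region = {c, g, h}.

c, g, h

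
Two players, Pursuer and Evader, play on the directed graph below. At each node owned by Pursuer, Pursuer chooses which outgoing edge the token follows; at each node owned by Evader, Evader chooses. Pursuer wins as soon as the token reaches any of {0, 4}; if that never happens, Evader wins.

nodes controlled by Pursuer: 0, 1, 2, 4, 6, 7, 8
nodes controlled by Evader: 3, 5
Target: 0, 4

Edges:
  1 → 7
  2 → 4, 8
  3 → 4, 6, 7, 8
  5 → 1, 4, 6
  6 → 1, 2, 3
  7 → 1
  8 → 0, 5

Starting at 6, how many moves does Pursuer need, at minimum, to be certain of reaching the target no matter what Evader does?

A0 = {0, 4}
A1: add {2, 8} — 2 (Pursuer) has 2→4; 8 (Pursuer) has 8→0.
A2: add {6} — 6 (Pursuer) has 6→2.
A3 = A2; e.g. 1 (Pursuer) has no edge into A2. Fixed point.
6 enters the attractor at level 2, so Pursuer can force the target in 2 moves from there.

2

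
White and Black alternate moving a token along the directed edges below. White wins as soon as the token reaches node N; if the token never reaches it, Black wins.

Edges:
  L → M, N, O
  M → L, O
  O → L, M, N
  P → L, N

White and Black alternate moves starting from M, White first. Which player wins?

Black

Track states (vertex, player-to-move).
A0 = {(N,White), (N,Black)}
A1: add {(L,White), (O,White), (P,White)}.
A2: add {(M,Black), (P,Black)}.
A3 = A2; e.g. (L,Black) stays out. (M,White) never enters ⇒ Black avoids the target.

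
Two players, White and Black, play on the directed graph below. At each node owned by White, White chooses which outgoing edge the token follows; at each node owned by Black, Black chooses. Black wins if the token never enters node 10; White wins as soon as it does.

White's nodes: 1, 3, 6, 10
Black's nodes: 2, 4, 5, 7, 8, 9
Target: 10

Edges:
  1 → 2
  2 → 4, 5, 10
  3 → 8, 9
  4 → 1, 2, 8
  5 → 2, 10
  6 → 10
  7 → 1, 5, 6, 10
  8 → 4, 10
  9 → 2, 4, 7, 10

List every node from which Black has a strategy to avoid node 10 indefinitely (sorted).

A0 = {10}
A1: add {6} — 6 (White) has 6→10.
A2 = A1; e.g. 1 (White) has no edge into A1. Fixed point.
White's attractor = {6, 10}; Black avoids the target exactly from the complement.

1, 2, 3, 4, 5, 7, 8, 9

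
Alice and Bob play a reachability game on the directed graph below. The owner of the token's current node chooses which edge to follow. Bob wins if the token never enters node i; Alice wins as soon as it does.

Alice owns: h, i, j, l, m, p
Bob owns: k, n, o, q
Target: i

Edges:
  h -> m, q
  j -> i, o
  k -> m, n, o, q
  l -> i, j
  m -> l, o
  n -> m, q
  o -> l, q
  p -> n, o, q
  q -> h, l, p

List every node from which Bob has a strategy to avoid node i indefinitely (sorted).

k, n, o, p, q

A0 = {i}
A1: add {j, l} — j (Alice) has j→i; l (Alice) has l→i.
A2: add {m} — m (Alice) has m→l.
A3: add {h} — h (Alice) has h→m.
A4 = A3; e.g. k (Bob) can still go to n. Fixed point.
Alice's attractor = {h, i, j, l, m}; Bob avoids the target exactly from the complement.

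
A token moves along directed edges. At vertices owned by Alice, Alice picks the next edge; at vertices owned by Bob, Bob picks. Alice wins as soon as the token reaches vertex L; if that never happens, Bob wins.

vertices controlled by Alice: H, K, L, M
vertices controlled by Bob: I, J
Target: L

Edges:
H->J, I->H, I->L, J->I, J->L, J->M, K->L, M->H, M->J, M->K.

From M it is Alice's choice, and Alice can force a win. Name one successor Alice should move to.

A0 = {L}
A1: add {K} — K (Alice) has K→L.
A2: add {M} — M (Alice) has M→K.
A3 = A2; e.g. H (Alice) has no edge into A2. Fixed point.
From M, successor K is in the attractor (rank 1); the other successors H, J are not.

K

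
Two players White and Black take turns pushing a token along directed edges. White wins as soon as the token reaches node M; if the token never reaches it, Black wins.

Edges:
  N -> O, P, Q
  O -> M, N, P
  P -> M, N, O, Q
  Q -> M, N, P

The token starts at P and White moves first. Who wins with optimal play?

Track states (vertex, player-to-move).
A0 = {(M,White), (M,Black)}
A1: add {(O,White), (P,White), (Q,White)}.
(P,White) ∈ A1 ⇒ White forces the target.

White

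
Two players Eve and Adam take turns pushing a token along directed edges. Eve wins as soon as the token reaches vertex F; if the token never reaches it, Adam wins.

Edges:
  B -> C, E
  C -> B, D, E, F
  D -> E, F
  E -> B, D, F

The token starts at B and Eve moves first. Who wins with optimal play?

Track states (vertex, player-to-move).
A0 = {(F,Eve), (F,Adam)}
A1: add {(C,Eve), (D,Eve), (E,Eve)}.
A2: add {(B,Adam), (D,Adam)}.
A3 = A2; e.g. (B,Eve) stays out. (B,Eve) never enters ⇒ Adam avoids the target.

Adam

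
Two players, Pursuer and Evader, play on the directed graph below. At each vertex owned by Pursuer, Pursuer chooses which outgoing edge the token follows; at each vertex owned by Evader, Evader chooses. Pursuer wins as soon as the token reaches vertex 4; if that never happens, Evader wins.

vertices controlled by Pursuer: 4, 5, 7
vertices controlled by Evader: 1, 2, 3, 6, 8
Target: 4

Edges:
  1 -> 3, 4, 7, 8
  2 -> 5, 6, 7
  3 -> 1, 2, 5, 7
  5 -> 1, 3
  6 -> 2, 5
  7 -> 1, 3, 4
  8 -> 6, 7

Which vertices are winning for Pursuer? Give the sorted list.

4, 7

A0 = {4}
A1: add {7} — 7 (Pursuer) has 7→4.
A2 = A1; e.g. 1 (Evader) can still go to 3. Fixed point.
Pursuer's winning region = {4, 7}.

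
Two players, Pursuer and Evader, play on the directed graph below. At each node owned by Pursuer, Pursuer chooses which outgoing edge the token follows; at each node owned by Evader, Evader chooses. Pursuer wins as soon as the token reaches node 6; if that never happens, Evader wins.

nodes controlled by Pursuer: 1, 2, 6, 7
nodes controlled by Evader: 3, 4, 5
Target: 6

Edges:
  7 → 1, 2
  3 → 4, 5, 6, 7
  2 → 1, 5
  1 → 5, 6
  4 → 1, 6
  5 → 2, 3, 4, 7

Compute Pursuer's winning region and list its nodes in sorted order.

A0 = {6}
A1: add {1} — 1 (Pursuer) has 1→6.
A2: add {2, 4, 7} — 2 (Pursuer) has 2→1; 4 (Evader): all of {1, 6} already in; 7 (Pursuer) has 7→1.
A3 = A2; e.g. 3 (Evader) can still go to 5. Fixed point.
Pursuer's winning region = {1, 2, 4, 6, 7}.

1, 2, 4, 6, 7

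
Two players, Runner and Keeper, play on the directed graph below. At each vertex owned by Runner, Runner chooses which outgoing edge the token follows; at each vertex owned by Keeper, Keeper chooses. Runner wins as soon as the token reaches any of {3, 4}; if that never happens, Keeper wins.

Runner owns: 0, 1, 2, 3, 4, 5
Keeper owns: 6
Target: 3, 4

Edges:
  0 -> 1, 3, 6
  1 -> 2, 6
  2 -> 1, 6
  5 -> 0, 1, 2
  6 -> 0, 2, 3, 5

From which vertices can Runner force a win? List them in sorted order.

A0 = {3, 4}
A1: add {0} — 0 (Runner) has 0→3.
A2: add {5} — 5 (Runner) has 5→0.
A3 = A2; e.g. 1 (Runner) has no edge into A2. Fixed point.
Runner's winning region = {0, 3, 4, 5}.

0, 3, 4, 5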